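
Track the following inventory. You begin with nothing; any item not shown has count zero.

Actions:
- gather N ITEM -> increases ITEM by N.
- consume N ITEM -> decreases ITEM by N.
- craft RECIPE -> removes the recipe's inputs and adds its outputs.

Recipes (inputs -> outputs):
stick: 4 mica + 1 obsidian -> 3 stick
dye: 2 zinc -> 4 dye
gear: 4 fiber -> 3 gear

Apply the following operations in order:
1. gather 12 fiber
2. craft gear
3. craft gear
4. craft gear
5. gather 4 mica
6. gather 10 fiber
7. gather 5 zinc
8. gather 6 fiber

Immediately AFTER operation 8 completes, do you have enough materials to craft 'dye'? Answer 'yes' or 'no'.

Answer: yes

Derivation:
After 1 (gather 12 fiber): fiber=12
After 2 (craft gear): fiber=8 gear=3
After 3 (craft gear): fiber=4 gear=6
After 4 (craft gear): gear=9
After 5 (gather 4 mica): gear=9 mica=4
After 6 (gather 10 fiber): fiber=10 gear=9 mica=4
After 7 (gather 5 zinc): fiber=10 gear=9 mica=4 zinc=5
After 8 (gather 6 fiber): fiber=16 gear=9 mica=4 zinc=5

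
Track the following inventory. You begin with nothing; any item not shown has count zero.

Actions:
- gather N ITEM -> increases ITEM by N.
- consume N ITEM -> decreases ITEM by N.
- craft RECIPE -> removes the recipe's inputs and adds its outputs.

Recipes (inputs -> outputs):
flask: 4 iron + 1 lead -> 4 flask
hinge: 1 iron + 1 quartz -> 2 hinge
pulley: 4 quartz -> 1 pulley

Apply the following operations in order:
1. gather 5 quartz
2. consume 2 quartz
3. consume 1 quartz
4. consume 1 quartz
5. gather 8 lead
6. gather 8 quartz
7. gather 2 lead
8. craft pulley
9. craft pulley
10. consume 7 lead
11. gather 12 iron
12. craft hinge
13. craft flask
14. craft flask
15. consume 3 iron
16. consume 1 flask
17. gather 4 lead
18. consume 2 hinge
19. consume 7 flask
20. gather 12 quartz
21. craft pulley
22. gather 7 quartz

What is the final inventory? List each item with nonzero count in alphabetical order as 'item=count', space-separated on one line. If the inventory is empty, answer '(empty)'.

Answer: lead=5 pulley=3 quartz=15

Derivation:
After 1 (gather 5 quartz): quartz=5
After 2 (consume 2 quartz): quartz=3
After 3 (consume 1 quartz): quartz=2
After 4 (consume 1 quartz): quartz=1
After 5 (gather 8 lead): lead=8 quartz=1
After 6 (gather 8 quartz): lead=8 quartz=9
After 7 (gather 2 lead): lead=10 quartz=9
After 8 (craft pulley): lead=10 pulley=1 quartz=5
After 9 (craft pulley): lead=10 pulley=2 quartz=1
After 10 (consume 7 lead): lead=3 pulley=2 quartz=1
After 11 (gather 12 iron): iron=12 lead=3 pulley=2 quartz=1
After 12 (craft hinge): hinge=2 iron=11 lead=3 pulley=2
After 13 (craft flask): flask=4 hinge=2 iron=7 lead=2 pulley=2
After 14 (craft flask): flask=8 hinge=2 iron=3 lead=1 pulley=2
After 15 (consume 3 iron): flask=8 hinge=2 lead=1 pulley=2
After 16 (consume 1 flask): flask=7 hinge=2 lead=1 pulley=2
After 17 (gather 4 lead): flask=7 hinge=2 lead=5 pulley=2
After 18 (consume 2 hinge): flask=7 lead=5 pulley=2
After 19 (consume 7 flask): lead=5 pulley=2
After 20 (gather 12 quartz): lead=5 pulley=2 quartz=12
After 21 (craft pulley): lead=5 pulley=3 quartz=8
After 22 (gather 7 quartz): lead=5 pulley=3 quartz=15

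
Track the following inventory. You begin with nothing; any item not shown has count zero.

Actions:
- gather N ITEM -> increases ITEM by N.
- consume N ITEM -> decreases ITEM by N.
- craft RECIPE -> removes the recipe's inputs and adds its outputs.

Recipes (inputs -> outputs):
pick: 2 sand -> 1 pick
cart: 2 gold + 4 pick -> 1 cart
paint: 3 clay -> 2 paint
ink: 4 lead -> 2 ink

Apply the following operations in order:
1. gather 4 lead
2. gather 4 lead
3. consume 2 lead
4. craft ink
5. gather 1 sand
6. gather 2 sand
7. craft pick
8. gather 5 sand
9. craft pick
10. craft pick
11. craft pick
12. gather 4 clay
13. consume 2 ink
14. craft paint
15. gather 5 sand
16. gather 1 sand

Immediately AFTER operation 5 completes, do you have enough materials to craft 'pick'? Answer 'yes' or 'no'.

Answer: no

Derivation:
After 1 (gather 4 lead): lead=4
After 2 (gather 4 lead): lead=8
After 3 (consume 2 lead): lead=6
After 4 (craft ink): ink=2 lead=2
After 5 (gather 1 sand): ink=2 lead=2 sand=1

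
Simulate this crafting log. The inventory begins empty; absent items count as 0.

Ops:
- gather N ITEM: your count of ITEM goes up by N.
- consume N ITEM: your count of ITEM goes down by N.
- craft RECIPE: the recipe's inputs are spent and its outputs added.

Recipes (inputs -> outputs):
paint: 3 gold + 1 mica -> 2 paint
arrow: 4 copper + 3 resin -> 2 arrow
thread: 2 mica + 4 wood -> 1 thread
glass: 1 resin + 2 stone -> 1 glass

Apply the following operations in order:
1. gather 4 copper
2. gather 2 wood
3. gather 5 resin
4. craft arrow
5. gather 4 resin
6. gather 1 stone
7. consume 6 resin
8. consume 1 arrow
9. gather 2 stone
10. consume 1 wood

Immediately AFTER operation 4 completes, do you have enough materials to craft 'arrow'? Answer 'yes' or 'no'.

After 1 (gather 4 copper): copper=4
After 2 (gather 2 wood): copper=4 wood=2
After 3 (gather 5 resin): copper=4 resin=5 wood=2
After 4 (craft arrow): arrow=2 resin=2 wood=2

Answer: no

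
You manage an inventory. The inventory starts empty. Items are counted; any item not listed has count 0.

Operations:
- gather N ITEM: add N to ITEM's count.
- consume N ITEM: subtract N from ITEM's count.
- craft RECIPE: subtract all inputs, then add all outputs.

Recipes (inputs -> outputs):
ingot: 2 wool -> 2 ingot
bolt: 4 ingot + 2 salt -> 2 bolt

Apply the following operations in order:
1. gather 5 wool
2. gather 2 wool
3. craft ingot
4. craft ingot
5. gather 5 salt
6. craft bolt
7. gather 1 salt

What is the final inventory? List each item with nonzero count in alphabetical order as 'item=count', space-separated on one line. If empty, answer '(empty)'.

After 1 (gather 5 wool): wool=5
After 2 (gather 2 wool): wool=7
After 3 (craft ingot): ingot=2 wool=5
After 4 (craft ingot): ingot=4 wool=3
After 5 (gather 5 salt): ingot=4 salt=5 wool=3
After 6 (craft bolt): bolt=2 salt=3 wool=3
After 7 (gather 1 salt): bolt=2 salt=4 wool=3

Answer: bolt=2 salt=4 wool=3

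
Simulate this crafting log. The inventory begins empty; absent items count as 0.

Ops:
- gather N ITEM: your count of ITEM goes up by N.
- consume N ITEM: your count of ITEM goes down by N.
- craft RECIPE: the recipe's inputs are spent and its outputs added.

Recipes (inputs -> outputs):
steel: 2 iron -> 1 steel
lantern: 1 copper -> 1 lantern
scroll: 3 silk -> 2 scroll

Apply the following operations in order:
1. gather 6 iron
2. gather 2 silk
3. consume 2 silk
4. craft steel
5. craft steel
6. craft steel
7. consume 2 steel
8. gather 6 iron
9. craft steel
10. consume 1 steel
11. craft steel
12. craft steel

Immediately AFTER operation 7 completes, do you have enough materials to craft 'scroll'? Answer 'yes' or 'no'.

After 1 (gather 6 iron): iron=6
After 2 (gather 2 silk): iron=6 silk=2
After 3 (consume 2 silk): iron=6
After 4 (craft steel): iron=4 steel=1
After 5 (craft steel): iron=2 steel=2
After 6 (craft steel): steel=3
After 7 (consume 2 steel): steel=1

Answer: no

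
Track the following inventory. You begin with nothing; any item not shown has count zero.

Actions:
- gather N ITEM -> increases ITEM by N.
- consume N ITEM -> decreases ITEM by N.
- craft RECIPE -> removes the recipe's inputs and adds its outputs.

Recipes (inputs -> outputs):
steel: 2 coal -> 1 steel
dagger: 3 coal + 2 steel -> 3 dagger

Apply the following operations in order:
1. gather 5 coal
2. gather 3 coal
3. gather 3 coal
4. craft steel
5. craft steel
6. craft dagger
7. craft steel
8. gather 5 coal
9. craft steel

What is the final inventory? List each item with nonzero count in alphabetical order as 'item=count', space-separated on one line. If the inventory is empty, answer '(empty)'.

Answer: coal=5 dagger=3 steel=2

Derivation:
After 1 (gather 5 coal): coal=5
After 2 (gather 3 coal): coal=8
After 3 (gather 3 coal): coal=11
After 4 (craft steel): coal=9 steel=1
After 5 (craft steel): coal=7 steel=2
After 6 (craft dagger): coal=4 dagger=3
After 7 (craft steel): coal=2 dagger=3 steel=1
After 8 (gather 5 coal): coal=7 dagger=3 steel=1
After 9 (craft steel): coal=5 dagger=3 steel=2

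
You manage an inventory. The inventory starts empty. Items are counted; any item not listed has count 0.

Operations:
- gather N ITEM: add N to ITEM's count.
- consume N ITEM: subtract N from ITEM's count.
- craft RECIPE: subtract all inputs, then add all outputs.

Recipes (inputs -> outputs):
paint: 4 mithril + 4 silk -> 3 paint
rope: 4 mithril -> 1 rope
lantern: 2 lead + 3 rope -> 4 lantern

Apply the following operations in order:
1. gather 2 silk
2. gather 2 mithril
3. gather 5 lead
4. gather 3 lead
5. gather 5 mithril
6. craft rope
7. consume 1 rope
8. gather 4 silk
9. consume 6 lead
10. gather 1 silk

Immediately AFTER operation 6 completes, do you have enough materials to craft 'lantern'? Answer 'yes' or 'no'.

After 1 (gather 2 silk): silk=2
After 2 (gather 2 mithril): mithril=2 silk=2
After 3 (gather 5 lead): lead=5 mithril=2 silk=2
After 4 (gather 3 lead): lead=8 mithril=2 silk=2
After 5 (gather 5 mithril): lead=8 mithril=7 silk=2
After 6 (craft rope): lead=8 mithril=3 rope=1 silk=2

Answer: no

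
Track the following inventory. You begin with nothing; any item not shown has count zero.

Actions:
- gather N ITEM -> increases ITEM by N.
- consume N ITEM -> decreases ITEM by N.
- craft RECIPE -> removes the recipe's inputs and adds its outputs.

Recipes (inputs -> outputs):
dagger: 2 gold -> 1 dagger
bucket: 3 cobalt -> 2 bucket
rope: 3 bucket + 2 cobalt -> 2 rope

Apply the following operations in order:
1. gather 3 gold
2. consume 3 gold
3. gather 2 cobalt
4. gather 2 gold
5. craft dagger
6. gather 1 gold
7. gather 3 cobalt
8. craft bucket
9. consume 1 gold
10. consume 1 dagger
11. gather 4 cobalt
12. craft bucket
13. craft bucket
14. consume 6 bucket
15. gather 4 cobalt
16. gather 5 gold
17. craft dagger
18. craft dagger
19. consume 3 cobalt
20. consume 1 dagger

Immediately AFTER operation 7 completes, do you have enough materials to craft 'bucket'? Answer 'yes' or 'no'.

After 1 (gather 3 gold): gold=3
After 2 (consume 3 gold): (empty)
After 3 (gather 2 cobalt): cobalt=2
After 4 (gather 2 gold): cobalt=2 gold=2
After 5 (craft dagger): cobalt=2 dagger=1
After 6 (gather 1 gold): cobalt=2 dagger=1 gold=1
After 7 (gather 3 cobalt): cobalt=5 dagger=1 gold=1

Answer: yes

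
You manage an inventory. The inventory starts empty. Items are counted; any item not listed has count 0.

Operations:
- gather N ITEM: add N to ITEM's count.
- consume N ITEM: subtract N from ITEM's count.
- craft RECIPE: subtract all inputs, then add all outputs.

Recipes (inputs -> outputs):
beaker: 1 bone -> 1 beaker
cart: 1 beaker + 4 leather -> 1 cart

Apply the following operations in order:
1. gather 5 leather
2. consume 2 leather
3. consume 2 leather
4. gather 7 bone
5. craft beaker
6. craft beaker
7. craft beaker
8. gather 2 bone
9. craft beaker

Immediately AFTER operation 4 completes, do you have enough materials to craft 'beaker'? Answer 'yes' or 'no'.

After 1 (gather 5 leather): leather=5
After 2 (consume 2 leather): leather=3
After 3 (consume 2 leather): leather=1
After 4 (gather 7 bone): bone=7 leather=1

Answer: yes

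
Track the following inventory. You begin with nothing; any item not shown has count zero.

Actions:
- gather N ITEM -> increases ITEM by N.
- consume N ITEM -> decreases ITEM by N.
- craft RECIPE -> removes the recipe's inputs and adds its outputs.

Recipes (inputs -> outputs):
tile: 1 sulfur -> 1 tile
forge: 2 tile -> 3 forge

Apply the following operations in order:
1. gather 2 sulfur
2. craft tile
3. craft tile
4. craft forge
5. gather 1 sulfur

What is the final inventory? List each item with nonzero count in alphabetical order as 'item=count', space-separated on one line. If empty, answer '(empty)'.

Answer: forge=3 sulfur=1

Derivation:
After 1 (gather 2 sulfur): sulfur=2
After 2 (craft tile): sulfur=1 tile=1
After 3 (craft tile): tile=2
After 4 (craft forge): forge=3
After 5 (gather 1 sulfur): forge=3 sulfur=1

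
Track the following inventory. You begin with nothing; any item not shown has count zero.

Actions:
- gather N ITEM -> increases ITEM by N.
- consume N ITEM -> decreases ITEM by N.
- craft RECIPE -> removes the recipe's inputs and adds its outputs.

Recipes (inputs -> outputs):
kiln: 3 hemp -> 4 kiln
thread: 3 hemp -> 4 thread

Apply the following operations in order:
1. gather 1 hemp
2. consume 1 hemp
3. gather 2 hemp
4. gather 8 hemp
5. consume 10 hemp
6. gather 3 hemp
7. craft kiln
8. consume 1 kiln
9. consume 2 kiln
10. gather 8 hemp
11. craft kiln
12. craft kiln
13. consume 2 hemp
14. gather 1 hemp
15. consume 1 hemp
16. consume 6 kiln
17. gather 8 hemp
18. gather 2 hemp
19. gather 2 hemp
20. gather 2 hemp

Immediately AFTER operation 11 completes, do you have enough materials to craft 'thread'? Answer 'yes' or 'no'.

After 1 (gather 1 hemp): hemp=1
After 2 (consume 1 hemp): (empty)
After 3 (gather 2 hemp): hemp=2
After 4 (gather 8 hemp): hemp=10
After 5 (consume 10 hemp): (empty)
After 6 (gather 3 hemp): hemp=3
After 7 (craft kiln): kiln=4
After 8 (consume 1 kiln): kiln=3
After 9 (consume 2 kiln): kiln=1
After 10 (gather 8 hemp): hemp=8 kiln=1
After 11 (craft kiln): hemp=5 kiln=5

Answer: yes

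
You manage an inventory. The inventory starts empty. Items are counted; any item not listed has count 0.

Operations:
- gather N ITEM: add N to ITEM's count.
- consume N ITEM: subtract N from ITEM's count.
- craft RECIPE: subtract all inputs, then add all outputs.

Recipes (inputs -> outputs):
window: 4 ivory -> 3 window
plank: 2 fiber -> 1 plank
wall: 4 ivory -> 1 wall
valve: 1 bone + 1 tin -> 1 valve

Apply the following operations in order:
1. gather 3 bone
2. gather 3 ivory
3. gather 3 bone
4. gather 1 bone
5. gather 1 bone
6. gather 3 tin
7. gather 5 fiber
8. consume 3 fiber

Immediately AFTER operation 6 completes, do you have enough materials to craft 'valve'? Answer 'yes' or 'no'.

After 1 (gather 3 bone): bone=3
After 2 (gather 3 ivory): bone=3 ivory=3
After 3 (gather 3 bone): bone=6 ivory=3
After 4 (gather 1 bone): bone=7 ivory=3
After 5 (gather 1 bone): bone=8 ivory=3
After 6 (gather 3 tin): bone=8 ivory=3 tin=3

Answer: yes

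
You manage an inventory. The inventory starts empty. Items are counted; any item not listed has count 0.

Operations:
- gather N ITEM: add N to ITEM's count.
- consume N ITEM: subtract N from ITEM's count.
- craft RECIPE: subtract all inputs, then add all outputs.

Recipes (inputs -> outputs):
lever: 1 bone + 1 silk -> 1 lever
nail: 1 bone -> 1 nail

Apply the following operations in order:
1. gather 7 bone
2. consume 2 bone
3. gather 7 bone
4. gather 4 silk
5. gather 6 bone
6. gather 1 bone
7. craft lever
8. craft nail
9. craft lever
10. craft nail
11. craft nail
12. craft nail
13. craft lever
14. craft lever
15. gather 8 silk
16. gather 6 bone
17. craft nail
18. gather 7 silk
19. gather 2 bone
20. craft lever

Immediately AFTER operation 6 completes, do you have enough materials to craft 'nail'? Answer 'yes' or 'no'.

Answer: yes

Derivation:
After 1 (gather 7 bone): bone=7
After 2 (consume 2 bone): bone=5
After 3 (gather 7 bone): bone=12
After 4 (gather 4 silk): bone=12 silk=4
After 5 (gather 6 bone): bone=18 silk=4
After 6 (gather 1 bone): bone=19 silk=4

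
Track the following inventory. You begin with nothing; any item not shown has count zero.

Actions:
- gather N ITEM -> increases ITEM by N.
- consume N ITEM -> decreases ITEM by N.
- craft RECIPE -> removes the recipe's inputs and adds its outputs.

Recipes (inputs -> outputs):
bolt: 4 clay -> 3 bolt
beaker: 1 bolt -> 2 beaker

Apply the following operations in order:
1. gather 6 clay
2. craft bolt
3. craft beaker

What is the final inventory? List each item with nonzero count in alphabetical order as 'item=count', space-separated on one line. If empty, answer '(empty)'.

Answer: beaker=2 bolt=2 clay=2

Derivation:
After 1 (gather 6 clay): clay=6
After 2 (craft bolt): bolt=3 clay=2
After 3 (craft beaker): beaker=2 bolt=2 clay=2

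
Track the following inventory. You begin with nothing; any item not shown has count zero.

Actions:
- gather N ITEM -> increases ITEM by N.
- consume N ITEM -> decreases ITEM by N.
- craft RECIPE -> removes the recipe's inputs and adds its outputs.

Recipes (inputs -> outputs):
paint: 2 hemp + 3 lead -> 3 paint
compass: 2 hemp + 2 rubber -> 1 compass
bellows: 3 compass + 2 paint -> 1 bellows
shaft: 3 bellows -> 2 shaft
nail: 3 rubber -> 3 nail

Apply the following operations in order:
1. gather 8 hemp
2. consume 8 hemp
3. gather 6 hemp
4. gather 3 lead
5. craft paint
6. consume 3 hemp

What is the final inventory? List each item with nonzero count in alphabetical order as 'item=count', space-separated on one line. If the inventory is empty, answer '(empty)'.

After 1 (gather 8 hemp): hemp=8
After 2 (consume 8 hemp): (empty)
After 3 (gather 6 hemp): hemp=6
After 4 (gather 3 lead): hemp=6 lead=3
After 5 (craft paint): hemp=4 paint=3
After 6 (consume 3 hemp): hemp=1 paint=3

Answer: hemp=1 paint=3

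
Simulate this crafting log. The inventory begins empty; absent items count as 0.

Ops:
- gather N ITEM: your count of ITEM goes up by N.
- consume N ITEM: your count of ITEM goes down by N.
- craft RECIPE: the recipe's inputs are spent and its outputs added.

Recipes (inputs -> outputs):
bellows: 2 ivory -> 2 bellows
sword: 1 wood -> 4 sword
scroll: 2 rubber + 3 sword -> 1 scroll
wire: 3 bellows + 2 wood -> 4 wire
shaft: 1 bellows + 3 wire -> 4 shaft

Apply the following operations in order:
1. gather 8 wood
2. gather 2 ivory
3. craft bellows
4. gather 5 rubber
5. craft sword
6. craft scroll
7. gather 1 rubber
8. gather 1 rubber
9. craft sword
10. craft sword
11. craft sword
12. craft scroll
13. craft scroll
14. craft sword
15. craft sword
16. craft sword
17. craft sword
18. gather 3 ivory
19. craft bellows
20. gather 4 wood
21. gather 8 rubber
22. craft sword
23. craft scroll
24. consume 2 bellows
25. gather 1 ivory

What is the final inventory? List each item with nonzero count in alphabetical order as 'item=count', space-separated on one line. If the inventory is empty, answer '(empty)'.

Answer: bellows=2 ivory=2 rubber=7 scroll=4 sword=24 wood=3

Derivation:
After 1 (gather 8 wood): wood=8
After 2 (gather 2 ivory): ivory=2 wood=8
After 3 (craft bellows): bellows=2 wood=8
After 4 (gather 5 rubber): bellows=2 rubber=5 wood=8
After 5 (craft sword): bellows=2 rubber=5 sword=4 wood=7
After 6 (craft scroll): bellows=2 rubber=3 scroll=1 sword=1 wood=7
After 7 (gather 1 rubber): bellows=2 rubber=4 scroll=1 sword=1 wood=7
After 8 (gather 1 rubber): bellows=2 rubber=5 scroll=1 sword=1 wood=7
After 9 (craft sword): bellows=2 rubber=5 scroll=1 sword=5 wood=6
After 10 (craft sword): bellows=2 rubber=5 scroll=1 sword=9 wood=5
After 11 (craft sword): bellows=2 rubber=5 scroll=1 sword=13 wood=4
After 12 (craft scroll): bellows=2 rubber=3 scroll=2 sword=10 wood=4
After 13 (craft scroll): bellows=2 rubber=1 scroll=3 sword=7 wood=4
After 14 (craft sword): bellows=2 rubber=1 scroll=3 sword=11 wood=3
After 15 (craft sword): bellows=2 rubber=1 scroll=3 sword=15 wood=2
After 16 (craft sword): bellows=2 rubber=1 scroll=3 sword=19 wood=1
After 17 (craft sword): bellows=2 rubber=1 scroll=3 sword=23
After 18 (gather 3 ivory): bellows=2 ivory=3 rubber=1 scroll=3 sword=23
After 19 (craft bellows): bellows=4 ivory=1 rubber=1 scroll=3 sword=23
After 20 (gather 4 wood): bellows=4 ivory=1 rubber=1 scroll=3 sword=23 wood=4
After 21 (gather 8 rubber): bellows=4 ivory=1 rubber=9 scroll=3 sword=23 wood=4
After 22 (craft sword): bellows=4 ivory=1 rubber=9 scroll=3 sword=27 wood=3
After 23 (craft scroll): bellows=4 ivory=1 rubber=7 scroll=4 sword=24 wood=3
After 24 (consume 2 bellows): bellows=2 ivory=1 rubber=7 scroll=4 sword=24 wood=3
After 25 (gather 1 ivory): bellows=2 ivory=2 rubber=7 scroll=4 sword=24 wood=3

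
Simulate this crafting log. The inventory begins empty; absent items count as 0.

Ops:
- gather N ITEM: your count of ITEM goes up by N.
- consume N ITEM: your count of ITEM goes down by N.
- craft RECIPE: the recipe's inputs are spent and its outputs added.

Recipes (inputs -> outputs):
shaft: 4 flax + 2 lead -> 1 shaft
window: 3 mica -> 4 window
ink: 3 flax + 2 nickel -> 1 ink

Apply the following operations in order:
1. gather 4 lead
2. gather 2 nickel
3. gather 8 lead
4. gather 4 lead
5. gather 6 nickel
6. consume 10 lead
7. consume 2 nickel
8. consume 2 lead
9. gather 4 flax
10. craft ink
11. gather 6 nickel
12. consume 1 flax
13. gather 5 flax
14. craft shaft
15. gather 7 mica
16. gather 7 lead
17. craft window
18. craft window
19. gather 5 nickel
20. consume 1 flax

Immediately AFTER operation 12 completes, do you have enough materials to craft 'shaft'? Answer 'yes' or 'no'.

Answer: no

Derivation:
After 1 (gather 4 lead): lead=4
After 2 (gather 2 nickel): lead=4 nickel=2
After 3 (gather 8 lead): lead=12 nickel=2
After 4 (gather 4 lead): lead=16 nickel=2
After 5 (gather 6 nickel): lead=16 nickel=8
After 6 (consume 10 lead): lead=6 nickel=8
After 7 (consume 2 nickel): lead=6 nickel=6
After 8 (consume 2 lead): lead=4 nickel=6
After 9 (gather 4 flax): flax=4 lead=4 nickel=6
After 10 (craft ink): flax=1 ink=1 lead=4 nickel=4
After 11 (gather 6 nickel): flax=1 ink=1 lead=4 nickel=10
After 12 (consume 1 flax): ink=1 lead=4 nickel=10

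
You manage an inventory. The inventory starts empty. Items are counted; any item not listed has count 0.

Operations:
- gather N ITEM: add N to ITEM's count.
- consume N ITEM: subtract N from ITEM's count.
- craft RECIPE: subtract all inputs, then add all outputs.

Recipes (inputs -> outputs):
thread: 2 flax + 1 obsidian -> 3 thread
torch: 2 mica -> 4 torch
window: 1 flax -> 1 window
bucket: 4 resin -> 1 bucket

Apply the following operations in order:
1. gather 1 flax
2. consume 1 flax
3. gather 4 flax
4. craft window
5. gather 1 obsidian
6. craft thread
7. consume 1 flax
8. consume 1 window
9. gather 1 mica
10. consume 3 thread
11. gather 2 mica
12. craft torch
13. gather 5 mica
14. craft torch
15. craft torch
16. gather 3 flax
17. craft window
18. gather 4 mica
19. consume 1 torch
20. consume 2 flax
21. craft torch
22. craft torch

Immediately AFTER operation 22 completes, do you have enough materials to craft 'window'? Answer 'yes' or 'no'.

Answer: no

Derivation:
After 1 (gather 1 flax): flax=1
After 2 (consume 1 flax): (empty)
After 3 (gather 4 flax): flax=4
After 4 (craft window): flax=3 window=1
After 5 (gather 1 obsidian): flax=3 obsidian=1 window=1
After 6 (craft thread): flax=1 thread=3 window=1
After 7 (consume 1 flax): thread=3 window=1
After 8 (consume 1 window): thread=3
After 9 (gather 1 mica): mica=1 thread=3
After 10 (consume 3 thread): mica=1
After 11 (gather 2 mica): mica=3
After 12 (craft torch): mica=1 torch=4
After 13 (gather 5 mica): mica=6 torch=4
After 14 (craft torch): mica=4 torch=8
After 15 (craft torch): mica=2 torch=12
After 16 (gather 3 flax): flax=3 mica=2 torch=12
After 17 (craft window): flax=2 mica=2 torch=12 window=1
After 18 (gather 4 mica): flax=2 mica=6 torch=12 window=1
After 19 (consume 1 torch): flax=2 mica=6 torch=11 window=1
After 20 (consume 2 flax): mica=6 torch=11 window=1
After 21 (craft torch): mica=4 torch=15 window=1
After 22 (craft torch): mica=2 torch=19 window=1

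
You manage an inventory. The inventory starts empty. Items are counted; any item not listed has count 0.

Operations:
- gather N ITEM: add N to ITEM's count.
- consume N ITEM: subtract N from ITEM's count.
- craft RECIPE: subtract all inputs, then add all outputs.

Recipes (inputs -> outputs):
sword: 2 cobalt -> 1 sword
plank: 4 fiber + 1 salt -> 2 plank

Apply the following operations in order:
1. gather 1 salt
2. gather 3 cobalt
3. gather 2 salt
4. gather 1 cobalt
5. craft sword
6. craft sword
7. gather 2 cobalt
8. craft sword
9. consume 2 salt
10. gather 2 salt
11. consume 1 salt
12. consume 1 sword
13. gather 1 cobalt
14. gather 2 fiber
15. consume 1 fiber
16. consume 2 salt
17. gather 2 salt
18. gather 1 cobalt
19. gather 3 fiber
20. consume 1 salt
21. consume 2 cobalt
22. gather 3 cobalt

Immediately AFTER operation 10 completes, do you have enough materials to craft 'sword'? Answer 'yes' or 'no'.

After 1 (gather 1 salt): salt=1
After 2 (gather 3 cobalt): cobalt=3 salt=1
After 3 (gather 2 salt): cobalt=3 salt=3
After 4 (gather 1 cobalt): cobalt=4 salt=3
After 5 (craft sword): cobalt=2 salt=3 sword=1
After 6 (craft sword): salt=3 sword=2
After 7 (gather 2 cobalt): cobalt=2 salt=3 sword=2
After 8 (craft sword): salt=3 sword=3
After 9 (consume 2 salt): salt=1 sword=3
After 10 (gather 2 salt): salt=3 sword=3

Answer: no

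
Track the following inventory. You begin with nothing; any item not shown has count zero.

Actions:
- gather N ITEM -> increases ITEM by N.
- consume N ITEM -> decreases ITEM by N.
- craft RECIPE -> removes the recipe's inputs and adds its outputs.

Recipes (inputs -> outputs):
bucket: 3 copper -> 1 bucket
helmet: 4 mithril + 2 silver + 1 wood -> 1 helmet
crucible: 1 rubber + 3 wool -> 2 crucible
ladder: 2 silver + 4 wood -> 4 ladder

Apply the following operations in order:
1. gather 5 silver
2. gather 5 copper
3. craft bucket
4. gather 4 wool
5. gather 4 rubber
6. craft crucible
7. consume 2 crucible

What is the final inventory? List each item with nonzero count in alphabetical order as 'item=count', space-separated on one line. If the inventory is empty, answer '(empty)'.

Answer: bucket=1 copper=2 rubber=3 silver=5 wool=1

Derivation:
After 1 (gather 5 silver): silver=5
After 2 (gather 5 copper): copper=5 silver=5
After 3 (craft bucket): bucket=1 copper=2 silver=5
After 4 (gather 4 wool): bucket=1 copper=2 silver=5 wool=4
After 5 (gather 4 rubber): bucket=1 copper=2 rubber=4 silver=5 wool=4
After 6 (craft crucible): bucket=1 copper=2 crucible=2 rubber=3 silver=5 wool=1
After 7 (consume 2 crucible): bucket=1 copper=2 rubber=3 silver=5 wool=1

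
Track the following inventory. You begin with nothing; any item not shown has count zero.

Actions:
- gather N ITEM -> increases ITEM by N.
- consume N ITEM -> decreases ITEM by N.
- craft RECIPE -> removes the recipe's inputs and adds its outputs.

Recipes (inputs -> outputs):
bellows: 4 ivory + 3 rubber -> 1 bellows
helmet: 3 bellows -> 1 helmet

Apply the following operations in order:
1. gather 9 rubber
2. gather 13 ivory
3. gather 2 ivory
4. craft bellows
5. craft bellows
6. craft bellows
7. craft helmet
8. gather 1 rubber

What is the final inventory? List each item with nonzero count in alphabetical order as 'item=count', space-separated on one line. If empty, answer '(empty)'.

Answer: helmet=1 ivory=3 rubber=1

Derivation:
After 1 (gather 9 rubber): rubber=9
After 2 (gather 13 ivory): ivory=13 rubber=9
After 3 (gather 2 ivory): ivory=15 rubber=9
After 4 (craft bellows): bellows=1 ivory=11 rubber=6
After 5 (craft bellows): bellows=2 ivory=7 rubber=3
After 6 (craft bellows): bellows=3 ivory=3
After 7 (craft helmet): helmet=1 ivory=3
After 8 (gather 1 rubber): helmet=1 ivory=3 rubber=1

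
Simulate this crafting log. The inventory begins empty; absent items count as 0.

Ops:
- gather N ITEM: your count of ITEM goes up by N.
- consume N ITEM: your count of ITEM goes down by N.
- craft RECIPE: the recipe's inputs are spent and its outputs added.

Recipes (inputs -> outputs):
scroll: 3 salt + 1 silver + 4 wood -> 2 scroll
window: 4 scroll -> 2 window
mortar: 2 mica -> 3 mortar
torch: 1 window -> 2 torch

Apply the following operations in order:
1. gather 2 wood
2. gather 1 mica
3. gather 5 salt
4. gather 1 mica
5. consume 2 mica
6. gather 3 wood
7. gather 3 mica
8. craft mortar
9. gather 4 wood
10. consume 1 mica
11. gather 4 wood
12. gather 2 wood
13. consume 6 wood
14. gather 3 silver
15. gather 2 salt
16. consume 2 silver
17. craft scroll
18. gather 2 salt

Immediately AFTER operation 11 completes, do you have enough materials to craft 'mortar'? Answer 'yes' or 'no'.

After 1 (gather 2 wood): wood=2
After 2 (gather 1 mica): mica=1 wood=2
After 3 (gather 5 salt): mica=1 salt=5 wood=2
After 4 (gather 1 mica): mica=2 salt=5 wood=2
After 5 (consume 2 mica): salt=5 wood=2
After 6 (gather 3 wood): salt=5 wood=5
After 7 (gather 3 mica): mica=3 salt=5 wood=5
After 8 (craft mortar): mica=1 mortar=3 salt=5 wood=5
After 9 (gather 4 wood): mica=1 mortar=3 salt=5 wood=9
After 10 (consume 1 mica): mortar=3 salt=5 wood=9
After 11 (gather 4 wood): mortar=3 salt=5 wood=13

Answer: no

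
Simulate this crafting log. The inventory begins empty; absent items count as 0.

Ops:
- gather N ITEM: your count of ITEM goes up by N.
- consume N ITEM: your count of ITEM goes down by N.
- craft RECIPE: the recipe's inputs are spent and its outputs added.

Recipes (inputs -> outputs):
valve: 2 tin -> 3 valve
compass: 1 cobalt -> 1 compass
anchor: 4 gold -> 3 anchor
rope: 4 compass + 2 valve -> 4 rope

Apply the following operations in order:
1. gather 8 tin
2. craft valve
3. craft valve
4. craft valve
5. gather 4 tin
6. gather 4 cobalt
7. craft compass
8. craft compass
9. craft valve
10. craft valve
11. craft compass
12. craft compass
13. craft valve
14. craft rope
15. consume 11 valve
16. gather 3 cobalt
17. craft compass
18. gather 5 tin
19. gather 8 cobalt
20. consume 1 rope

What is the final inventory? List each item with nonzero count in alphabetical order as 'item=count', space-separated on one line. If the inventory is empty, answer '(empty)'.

After 1 (gather 8 tin): tin=8
After 2 (craft valve): tin=6 valve=3
After 3 (craft valve): tin=4 valve=6
After 4 (craft valve): tin=2 valve=9
After 5 (gather 4 tin): tin=6 valve=9
After 6 (gather 4 cobalt): cobalt=4 tin=6 valve=9
After 7 (craft compass): cobalt=3 compass=1 tin=6 valve=9
After 8 (craft compass): cobalt=2 compass=2 tin=6 valve=9
After 9 (craft valve): cobalt=2 compass=2 tin=4 valve=12
After 10 (craft valve): cobalt=2 compass=2 tin=2 valve=15
After 11 (craft compass): cobalt=1 compass=3 tin=2 valve=15
After 12 (craft compass): compass=4 tin=2 valve=15
After 13 (craft valve): compass=4 valve=18
After 14 (craft rope): rope=4 valve=16
After 15 (consume 11 valve): rope=4 valve=5
After 16 (gather 3 cobalt): cobalt=3 rope=4 valve=5
After 17 (craft compass): cobalt=2 compass=1 rope=4 valve=5
After 18 (gather 5 tin): cobalt=2 compass=1 rope=4 tin=5 valve=5
After 19 (gather 8 cobalt): cobalt=10 compass=1 rope=4 tin=5 valve=5
After 20 (consume 1 rope): cobalt=10 compass=1 rope=3 tin=5 valve=5

Answer: cobalt=10 compass=1 rope=3 tin=5 valve=5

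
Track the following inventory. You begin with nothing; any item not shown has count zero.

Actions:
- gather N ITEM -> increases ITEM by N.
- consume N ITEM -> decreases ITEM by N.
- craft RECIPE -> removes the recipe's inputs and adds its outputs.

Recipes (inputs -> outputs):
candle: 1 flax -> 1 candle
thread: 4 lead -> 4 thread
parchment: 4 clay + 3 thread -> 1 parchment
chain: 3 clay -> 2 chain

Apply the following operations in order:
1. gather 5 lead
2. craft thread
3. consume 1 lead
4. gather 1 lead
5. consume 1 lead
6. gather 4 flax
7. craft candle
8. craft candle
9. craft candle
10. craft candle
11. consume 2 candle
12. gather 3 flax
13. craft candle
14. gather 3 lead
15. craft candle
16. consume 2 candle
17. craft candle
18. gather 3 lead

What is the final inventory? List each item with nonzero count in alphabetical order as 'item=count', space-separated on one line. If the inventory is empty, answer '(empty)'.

Answer: candle=3 lead=6 thread=4

Derivation:
After 1 (gather 5 lead): lead=5
After 2 (craft thread): lead=1 thread=4
After 3 (consume 1 lead): thread=4
After 4 (gather 1 lead): lead=1 thread=4
After 5 (consume 1 lead): thread=4
After 6 (gather 4 flax): flax=4 thread=4
After 7 (craft candle): candle=1 flax=3 thread=4
After 8 (craft candle): candle=2 flax=2 thread=4
After 9 (craft candle): candle=3 flax=1 thread=4
After 10 (craft candle): candle=4 thread=4
After 11 (consume 2 candle): candle=2 thread=4
After 12 (gather 3 flax): candle=2 flax=3 thread=4
After 13 (craft candle): candle=3 flax=2 thread=4
After 14 (gather 3 lead): candle=3 flax=2 lead=3 thread=4
After 15 (craft candle): candle=4 flax=1 lead=3 thread=4
After 16 (consume 2 candle): candle=2 flax=1 lead=3 thread=4
After 17 (craft candle): candle=3 lead=3 thread=4
After 18 (gather 3 lead): candle=3 lead=6 thread=4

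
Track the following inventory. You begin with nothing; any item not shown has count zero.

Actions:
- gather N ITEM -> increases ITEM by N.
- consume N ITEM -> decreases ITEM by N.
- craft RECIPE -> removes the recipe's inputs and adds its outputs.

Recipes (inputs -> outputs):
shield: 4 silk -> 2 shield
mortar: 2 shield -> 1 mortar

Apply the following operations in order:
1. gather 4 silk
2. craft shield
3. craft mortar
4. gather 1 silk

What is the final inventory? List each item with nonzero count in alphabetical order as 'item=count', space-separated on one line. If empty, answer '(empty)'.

After 1 (gather 4 silk): silk=4
After 2 (craft shield): shield=2
After 3 (craft mortar): mortar=1
After 4 (gather 1 silk): mortar=1 silk=1

Answer: mortar=1 silk=1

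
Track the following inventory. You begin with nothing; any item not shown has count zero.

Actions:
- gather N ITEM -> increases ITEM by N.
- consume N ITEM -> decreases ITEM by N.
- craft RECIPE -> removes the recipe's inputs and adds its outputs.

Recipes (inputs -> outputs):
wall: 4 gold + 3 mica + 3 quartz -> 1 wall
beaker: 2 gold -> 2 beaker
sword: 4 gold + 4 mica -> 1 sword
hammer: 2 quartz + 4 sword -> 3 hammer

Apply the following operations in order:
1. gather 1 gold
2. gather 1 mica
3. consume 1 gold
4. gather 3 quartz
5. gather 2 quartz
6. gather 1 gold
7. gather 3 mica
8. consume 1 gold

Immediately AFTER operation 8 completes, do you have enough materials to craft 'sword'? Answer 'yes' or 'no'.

Answer: no

Derivation:
After 1 (gather 1 gold): gold=1
After 2 (gather 1 mica): gold=1 mica=1
After 3 (consume 1 gold): mica=1
After 4 (gather 3 quartz): mica=1 quartz=3
After 5 (gather 2 quartz): mica=1 quartz=5
After 6 (gather 1 gold): gold=1 mica=1 quartz=5
After 7 (gather 3 mica): gold=1 mica=4 quartz=5
After 8 (consume 1 gold): mica=4 quartz=5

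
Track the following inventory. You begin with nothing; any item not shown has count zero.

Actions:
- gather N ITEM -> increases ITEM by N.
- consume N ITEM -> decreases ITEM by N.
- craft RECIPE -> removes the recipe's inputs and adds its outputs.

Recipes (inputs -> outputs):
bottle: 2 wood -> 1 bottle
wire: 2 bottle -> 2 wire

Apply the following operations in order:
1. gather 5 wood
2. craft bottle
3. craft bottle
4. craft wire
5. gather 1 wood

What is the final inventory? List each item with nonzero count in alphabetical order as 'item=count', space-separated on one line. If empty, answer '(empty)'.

After 1 (gather 5 wood): wood=5
After 2 (craft bottle): bottle=1 wood=3
After 3 (craft bottle): bottle=2 wood=1
After 4 (craft wire): wire=2 wood=1
After 5 (gather 1 wood): wire=2 wood=2

Answer: wire=2 wood=2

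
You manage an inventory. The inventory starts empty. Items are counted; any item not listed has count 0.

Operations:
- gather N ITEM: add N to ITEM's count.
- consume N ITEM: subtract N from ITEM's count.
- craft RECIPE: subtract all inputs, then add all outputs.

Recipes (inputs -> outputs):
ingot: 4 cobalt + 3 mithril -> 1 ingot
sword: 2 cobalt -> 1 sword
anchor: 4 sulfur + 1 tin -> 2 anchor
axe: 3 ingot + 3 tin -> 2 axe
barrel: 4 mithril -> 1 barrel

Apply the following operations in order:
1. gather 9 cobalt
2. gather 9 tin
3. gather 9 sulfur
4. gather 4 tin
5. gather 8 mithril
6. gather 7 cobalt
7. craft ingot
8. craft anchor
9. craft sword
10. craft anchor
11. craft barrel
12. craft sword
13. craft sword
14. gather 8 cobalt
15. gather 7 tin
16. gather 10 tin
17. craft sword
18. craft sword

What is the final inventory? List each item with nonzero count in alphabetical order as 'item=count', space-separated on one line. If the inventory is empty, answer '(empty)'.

Answer: anchor=4 barrel=1 cobalt=10 ingot=1 mithril=1 sulfur=1 sword=5 tin=28

Derivation:
After 1 (gather 9 cobalt): cobalt=9
After 2 (gather 9 tin): cobalt=9 tin=9
After 3 (gather 9 sulfur): cobalt=9 sulfur=9 tin=9
After 4 (gather 4 tin): cobalt=9 sulfur=9 tin=13
After 5 (gather 8 mithril): cobalt=9 mithril=8 sulfur=9 tin=13
After 6 (gather 7 cobalt): cobalt=16 mithril=8 sulfur=9 tin=13
After 7 (craft ingot): cobalt=12 ingot=1 mithril=5 sulfur=9 tin=13
After 8 (craft anchor): anchor=2 cobalt=12 ingot=1 mithril=5 sulfur=5 tin=12
After 9 (craft sword): anchor=2 cobalt=10 ingot=1 mithril=5 sulfur=5 sword=1 tin=12
After 10 (craft anchor): anchor=4 cobalt=10 ingot=1 mithril=5 sulfur=1 sword=1 tin=11
After 11 (craft barrel): anchor=4 barrel=1 cobalt=10 ingot=1 mithril=1 sulfur=1 sword=1 tin=11
After 12 (craft sword): anchor=4 barrel=1 cobalt=8 ingot=1 mithril=1 sulfur=1 sword=2 tin=11
After 13 (craft sword): anchor=4 barrel=1 cobalt=6 ingot=1 mithril=1 sulfur=1 sword=3 tin=11
After 14 (gather 8 cobalt): anchor=4 barrel=1 cobalt=14 ingot=1 mithril=1 sulfur=1 sword=3 tin=11
After 15 (gather 7 tin): anchor=4 barrel=1 cobalt=14 ingot=1 mithril=1 sulfur=1 sword=3 tin=18
After 16 (gather 10 tin): anchor=4 barrel=1 cobalt=14 ingot=1 mithril=1 sulfur=1 sword=3 tin=28
After 17 (craft sword): anchor=4 barrel=1 cobalt=12 ingot=1 mithril=1 sulfur=1 sword=4 tin=28
After 18 (craft sword): anchor=4 barrel=1 cobalt=10 ingot=1 mithril=1 sulfur=1 sword=5 tin=28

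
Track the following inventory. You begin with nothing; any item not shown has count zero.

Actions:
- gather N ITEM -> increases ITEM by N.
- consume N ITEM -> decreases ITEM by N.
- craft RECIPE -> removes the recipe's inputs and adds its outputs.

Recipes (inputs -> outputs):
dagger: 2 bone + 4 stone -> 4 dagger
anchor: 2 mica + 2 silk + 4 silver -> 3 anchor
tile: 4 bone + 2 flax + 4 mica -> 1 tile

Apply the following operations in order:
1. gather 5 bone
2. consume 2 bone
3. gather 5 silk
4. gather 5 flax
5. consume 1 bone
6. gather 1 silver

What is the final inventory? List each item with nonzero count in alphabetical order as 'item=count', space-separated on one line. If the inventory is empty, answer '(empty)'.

Answer: bone=2 flax=5 silk=5 silver=1

Derivation:
After 1 (gather 5 bone): bone=5
After 2 (consume 2 bone): bone=3
After 3 (gather 5 silk): bone=3 silk=5
After 4 (gather 5 flax): bone=3 flax=5 silk=5
After 5 (consume 1 bone): bone=2 flax=5 silk=5
After 6 (gather 1 silver): bone=2 flax=5 silk=5 silver=1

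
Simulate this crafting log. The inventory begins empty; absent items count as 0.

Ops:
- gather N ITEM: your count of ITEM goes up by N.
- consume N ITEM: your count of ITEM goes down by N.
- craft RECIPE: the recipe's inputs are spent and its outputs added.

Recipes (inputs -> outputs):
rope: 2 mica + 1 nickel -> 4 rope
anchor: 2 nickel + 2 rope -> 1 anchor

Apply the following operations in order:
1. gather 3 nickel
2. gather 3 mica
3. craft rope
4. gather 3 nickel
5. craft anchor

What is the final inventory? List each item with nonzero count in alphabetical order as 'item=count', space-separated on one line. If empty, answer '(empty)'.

Answer: anchor=1 mica=1 nickel=3 rope=2

Derivation:
After 1 (gather 3 nickel): nickel=3
After 2 (gather 3 mica): mica=3 nickel=3
After 3 (craft rope): mica=1 nickel=2 rope=4
After 4 (gather 3 nickel): mica=1 nickel=5 rope=4
After 5 (craft anchor): anchor=1 mica=1 nickel=3 rope=2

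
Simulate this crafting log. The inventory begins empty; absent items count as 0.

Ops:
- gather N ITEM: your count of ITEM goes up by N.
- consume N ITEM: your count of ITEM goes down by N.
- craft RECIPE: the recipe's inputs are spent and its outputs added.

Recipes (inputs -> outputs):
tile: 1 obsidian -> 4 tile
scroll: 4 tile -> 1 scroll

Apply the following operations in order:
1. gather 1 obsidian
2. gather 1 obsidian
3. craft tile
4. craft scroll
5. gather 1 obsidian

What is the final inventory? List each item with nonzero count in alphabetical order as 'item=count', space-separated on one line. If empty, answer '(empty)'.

After 1 (gather 1 obsidian): obsidian=1
After 2 (gather 1 obsidian): obsidian=2
After 3 (craft tile): obsidian=1 tile=4
After 4 (craft scroll): obsidian=1 scroll=1
After 5 (gather 1 obsidian): obsidian=2 scroll=1

Answer: obsidian=2 scroll=1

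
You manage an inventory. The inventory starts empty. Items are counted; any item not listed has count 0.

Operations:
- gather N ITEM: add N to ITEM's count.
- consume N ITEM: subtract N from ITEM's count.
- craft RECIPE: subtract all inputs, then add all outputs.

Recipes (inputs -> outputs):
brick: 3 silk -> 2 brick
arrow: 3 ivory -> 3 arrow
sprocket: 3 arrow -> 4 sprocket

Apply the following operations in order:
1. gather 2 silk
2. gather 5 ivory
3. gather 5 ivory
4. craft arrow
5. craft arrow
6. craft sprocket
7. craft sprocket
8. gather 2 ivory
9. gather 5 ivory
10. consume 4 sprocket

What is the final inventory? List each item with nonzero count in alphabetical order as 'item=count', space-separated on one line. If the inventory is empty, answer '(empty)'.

Answer: ivory=11 silk=2 sprocket=4

Derivation:
After 1 (gather 2 silk): silk=2
After 2 (gather 5 ivory): ivory=5 silk=2
After 3 (gather 5 ivory): ivory=10 silk=2
After 4 (craft arrow): arrow=3 ivory=7 silk=2
After 5 (craft arrow): arrow=6 ivory=4 silk=2
After 6 (craft sprocket): arrow=3 ivory=4 silk=2 sprocket=4
After 7 (craft sprocket): ivory=4 silk=2 sprocket=8
After 8 (gather 2 ivory): ivory=6 silk=2 sprocket=8
After 9 (gather 5 ivory): ivory=11 silk=2 sprocket=8
After 10 (consume 4 sprocket): ivory=11 silk=2 sprocket=4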